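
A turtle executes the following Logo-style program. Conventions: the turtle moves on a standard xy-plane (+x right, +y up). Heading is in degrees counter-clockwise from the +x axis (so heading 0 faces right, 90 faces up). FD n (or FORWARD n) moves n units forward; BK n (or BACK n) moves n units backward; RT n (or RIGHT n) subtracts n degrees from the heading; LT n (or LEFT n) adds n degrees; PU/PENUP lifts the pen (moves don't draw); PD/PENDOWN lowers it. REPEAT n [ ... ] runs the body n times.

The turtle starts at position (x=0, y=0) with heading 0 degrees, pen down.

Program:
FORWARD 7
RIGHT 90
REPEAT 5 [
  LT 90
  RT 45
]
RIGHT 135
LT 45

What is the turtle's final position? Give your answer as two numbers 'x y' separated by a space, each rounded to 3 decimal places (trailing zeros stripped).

Executing turtle program step by step:
Start: pos=(0,0), heading=0, pen down
FD 7: (0,0) -> (7,0) [heading=0, draw]
RT 90: heading 0 -> 270
REPEAT 5 [
  -- iteration 1/5 --
  LT 90: heading 270 -> 0
  RT 45: heading 0 -> 315
  -- iteration 2/5 --
  LT 90: heading 315 -> 45
  RT 45: heading 45 -> 0
  -- iteration 3/5 --
  LT 90: heading 0 -> 90
  RT 45: heading 90 -> 45
  -- iteration 4/5 --
  LT 90: heading 45 -> 135
  RT 45: heading 135 -> 90
  -- iteration 5/5 --
  LT 90: heading 90 -> 180
  RT 45: heading 180 -> 135
]
RT 135: heading 135 -> 0
LT 45: heading 0 -> 45
Final: pos=(7,0), heading=45, 1 segment(s) drawn

Answer: 7 0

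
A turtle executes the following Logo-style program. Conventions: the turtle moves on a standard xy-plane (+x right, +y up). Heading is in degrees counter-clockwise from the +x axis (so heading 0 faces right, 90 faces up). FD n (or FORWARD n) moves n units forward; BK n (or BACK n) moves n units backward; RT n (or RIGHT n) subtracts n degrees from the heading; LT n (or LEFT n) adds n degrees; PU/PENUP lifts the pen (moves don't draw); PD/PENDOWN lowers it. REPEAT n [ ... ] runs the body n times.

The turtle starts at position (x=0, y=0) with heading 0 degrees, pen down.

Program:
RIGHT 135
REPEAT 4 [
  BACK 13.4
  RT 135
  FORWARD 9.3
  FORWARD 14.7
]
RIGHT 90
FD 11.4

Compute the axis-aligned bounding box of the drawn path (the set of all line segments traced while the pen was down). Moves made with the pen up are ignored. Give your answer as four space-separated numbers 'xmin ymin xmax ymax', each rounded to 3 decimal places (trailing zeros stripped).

Answer: -7.029 0 31.402 33.475

Derivation:
Executing turtle program step by step:
Start: pos=(0,0), heading=0, pen down
RT 135: heading 0 -> 225
REPEAT 4 [
  -- iteration 1/4 --
  BK 13.4: (0,0) -> (9.475,9.475) [heading=225, draw]
  RT 135: heading 225 -> 90
  FD 9.3: (9.475,9.475) -> (9.475,18.775) [heading=90, draw]
  FD 14.7: (9.475,18.775) -> (9.475,33.475) [heading=90, draw]
  -- iteration 2/4 --
  BK 13.4: (9.475,33.475) -> (9.475,20.075) [heading=90, draw]
  RT 135: heading 90 -> 315
  FD 9.3: (9.475,20.075) -> (16.051,13.499) [heading=315, draw]
  FD 14.7: (16.051,13.499) -> (26.446,3.105) [heading=315, draw]
  -- iteration 3/4 --
  BK 13.4: (26.446,3.105) -> (16.971,12.58) [heading=315, draw]
  RT 135: heading 315 -> 180
  FD 9.3: (16.971,12.58) -> (7.671,12.58) [heading=180, draw]
  FD 14.7: (7.671,12.58) -> (-7.029,12.58) [heading=180, draw]
  -- iteration 4/4 --
  BK 13.4: (-7.029,12.58) -> (6.371,12.58) [heading=180, draw]
  RT 135: heading 180 -> 45
  FD 9.3: (6.371,12.58) -> (12.947,19.156) [heading=45, draw]
  FD 14.7: (12.947,19.156) -> (23.341,29.55) [heading=45, draw]
]
RT 90: heading 45 -> 315
FD 11.4: (23.341,29.55) -> (31.402,21.489) [heading=315, draw]
Final: pos=(31.402,21.489), heading=315, 13 segment(s) drawn

Segment endpoints: x in {-7.029, 0, 6.371, 7.671, 9.475, 9.475, 9.475, 9.475, 12.947, 16.051, 16.971, 23.341, 26.446, 31.402}, y in {0, 3.105, 9.475, 12.58, 12.58, 12.58, 13.499, 18.775, 19.156, 20.075, 21.489, 29.55, 33.475}
xmin=-7.029, ymin=0, xmax=31.402, ymax=33.475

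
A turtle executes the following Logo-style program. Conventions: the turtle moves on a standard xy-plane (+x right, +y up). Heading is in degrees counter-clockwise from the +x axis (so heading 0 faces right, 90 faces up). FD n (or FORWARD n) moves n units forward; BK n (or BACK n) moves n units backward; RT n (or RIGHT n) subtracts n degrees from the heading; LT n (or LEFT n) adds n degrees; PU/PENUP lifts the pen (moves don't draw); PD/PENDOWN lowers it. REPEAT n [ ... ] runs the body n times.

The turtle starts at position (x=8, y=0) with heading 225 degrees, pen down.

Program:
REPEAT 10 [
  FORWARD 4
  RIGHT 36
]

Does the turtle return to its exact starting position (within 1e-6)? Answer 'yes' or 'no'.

Executing turtle program step by step:
Start: pos=(8,0), heading=225, pen down
REPEAT 10 [
  -- iteration 1/10 --
  FD 4: (8,0) -> (5.172,-2.828) [heading=225, draw]
  RT 36: heading 225 -> 189
  -- iteration 2/10 --
  FD 4: (5.172,-2.828) -> (1.221,-3.454) [heading=189, draw]
  RT 36: heading 189 -> 153
  -- iteration 3/10 --
  FD 4: (1.221,-3.454) -> (-2.343,-1.638) [heading=153, draw]
  RT 36: heading 153 -> 117
  -- iteration 4/10 --
  FD 4: (-2.343,-1.638) -> (-4.159,1.926) [heading=117, draw]
  RT 36: heading 117 -> 81
  -- iteration 5/10 --
  FD 4: (-4.159,1.926) -> (-3.533,5.877) [heading=81, draw]
  RT 36: heading 81 -> 45
  -- iteration 6/10 --
  FD 4: (-3.533,5.877) -> (-0.705,8.705) [heading=45, draw]
  RT 36: heading 45 -> 9
  -- iteration 7/10 --
  FD 4: (-0.705,8.705) -> (3.246,9.331) [heading=9, draw]
  RT 36: heading 9 -> 333
  -- iteration 8/10 --
  FD 4: (3.246,9.331) -> (6.81,7.515) [heading=333, draw]
  RT 36: heading 333 -> 297
  -- iteration 9/10 --
  FD 4: (6.81,7.515) -> (8.626,3.951) [heading=297, draw]
  RT 36: heading 297 -> 261
  -- iteration 10/10 --
  FD 4: (8.626,3.951) -> (8,0) [heading=261, draw]
  RT 36: heading 261 -> 225
]
Final: pos=(8,0), heading=225, 10 segment(s) drawn

Start position: (8, 0)
Final position: (8, 0)
Distance = 0; < 1e-6 -> CLOSED

Answer: yes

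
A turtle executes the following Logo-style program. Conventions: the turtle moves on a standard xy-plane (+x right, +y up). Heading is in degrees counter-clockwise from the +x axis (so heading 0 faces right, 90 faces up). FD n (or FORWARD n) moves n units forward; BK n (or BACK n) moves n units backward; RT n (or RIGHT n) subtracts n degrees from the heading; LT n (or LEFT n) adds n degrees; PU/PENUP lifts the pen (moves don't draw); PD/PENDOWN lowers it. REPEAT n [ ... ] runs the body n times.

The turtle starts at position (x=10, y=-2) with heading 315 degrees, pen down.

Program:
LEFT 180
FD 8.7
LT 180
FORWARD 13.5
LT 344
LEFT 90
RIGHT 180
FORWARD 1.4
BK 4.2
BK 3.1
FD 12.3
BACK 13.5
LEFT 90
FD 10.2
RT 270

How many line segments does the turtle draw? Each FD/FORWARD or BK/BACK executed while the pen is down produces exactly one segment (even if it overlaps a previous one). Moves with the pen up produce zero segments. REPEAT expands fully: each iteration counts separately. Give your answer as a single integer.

Answer: 8

Derivation:
Executing turtle program step by step:
Start: pos=(10,-2), heading=315, pen down
LT 180: heading 315 -> 135
FD 8.7: (10,-2) -> (3.848,4.152) [heading=135, draw]
LT 180: heading 135 -> 315
FD 13.5: (3.848,4.152) -> (13.394,-5.394) [heading=315, draw]
LT 344: heading 315 -> 299
LT 90: heading 299 -> 29
RT 180: heading 29 -> 209
FD 1.4: (13.394,-5.394) -> (12.17,-6.073) [heading=209, draw]
BK 4.2: (12.17,-6.073) -> (15.843,-4.037) [heading=209, draw]
BK 3.1: (15.843,-4.037) -> (18.554,-2.534) [heading=209, draw]
FD 12.3: (18.554,-2.534) -> (7.797,-8.497) [heading=209, draw]
BK 13.5: (7.797,-8.497) -> (19.604,-1.952) [heading=209, draw]
LT 90: heading 209 -> 299
FD 10.2: (19.604,-1.952) -> (24.549,-10.873) [heading=299, draw]
RT 270: heading 299 -> 29
Final: pos=(24.549,-10.873), heading=29, 8 segment(s) drawn
Segments drawn: 8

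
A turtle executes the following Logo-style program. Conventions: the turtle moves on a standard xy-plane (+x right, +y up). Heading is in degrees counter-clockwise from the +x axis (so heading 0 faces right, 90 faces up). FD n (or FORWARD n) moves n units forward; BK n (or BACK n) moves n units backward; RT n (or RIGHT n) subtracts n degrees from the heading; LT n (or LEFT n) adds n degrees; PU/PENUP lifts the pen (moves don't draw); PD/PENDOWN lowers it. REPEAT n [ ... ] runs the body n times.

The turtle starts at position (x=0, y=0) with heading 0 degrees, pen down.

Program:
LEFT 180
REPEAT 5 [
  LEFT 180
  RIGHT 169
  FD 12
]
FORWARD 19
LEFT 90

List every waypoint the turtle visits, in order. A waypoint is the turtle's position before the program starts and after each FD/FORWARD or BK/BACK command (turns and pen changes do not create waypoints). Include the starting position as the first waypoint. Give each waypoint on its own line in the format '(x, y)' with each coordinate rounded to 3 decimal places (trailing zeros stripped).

Executing turtle program step by step:
Start: pos=(0,0), heading=0, pen down
LT 180: heading 0 -> 180
REPEAT 5 [
  -- iteration 1/5 --
  LT 180: heading 180 -> 0
  RT 169: heading 0 -> 191
  FD 12: (0,0) -> (-11.78,-2.29) [heading=191, draw]
  -- iteration 2/5 --
  LT 180: heading 191 -> 11
  RT 169: heading 11 -> 202
  FD 12: (-11.78,-2.29) -> (-22.906,-6.785) [heading=202, draw]
  -- iteration 3/5 --
  LT 180: heading 202 -> 22
  RT 169: heading 22 -> 213
  FD 12: (-22.906,-6.785) -> (-32.97,-13.321) [heading=213, draw]
  -- iteration 4/5 --
  LT 180: heading 213 -> 33
  RT 169: heading 33 -> 224
  FD 12: (-32.97,-13.321) -> (-41.602,-21.657) [heading=224, draw]
  -- iteration 5/5 --
  LT 180: heading 224 -> 44
  RT 169: heading 44 -> 235
  FD 12: (-41.602,-21.657) -> (-48.485,-31.486) [heading=235, draw]
]
FD 19: (-48.485,-31.486) -> (-59.383,-47.05) [heading=235, draw]
LT 90: heading 235 -> 325
Final: pos=(-59.383,-47.05), heading=325, 6 segment(s) drawn
Waypoints (7 total):
(0, 0)
(-11.78, -2.29)
(-22.906, -6.785)
(-32.97, -13.321)
(-41.602, -21.657)
(-48.485, -31.486)
(-59.383, -47.05)

Answer: (0, 0)
(-11.78, -2.29)
(-22.906, -6.785)
(-32.97, -13.321)
(-41.602, -21.657)
(-48.485, -31.486)
(-59.383, -47.05)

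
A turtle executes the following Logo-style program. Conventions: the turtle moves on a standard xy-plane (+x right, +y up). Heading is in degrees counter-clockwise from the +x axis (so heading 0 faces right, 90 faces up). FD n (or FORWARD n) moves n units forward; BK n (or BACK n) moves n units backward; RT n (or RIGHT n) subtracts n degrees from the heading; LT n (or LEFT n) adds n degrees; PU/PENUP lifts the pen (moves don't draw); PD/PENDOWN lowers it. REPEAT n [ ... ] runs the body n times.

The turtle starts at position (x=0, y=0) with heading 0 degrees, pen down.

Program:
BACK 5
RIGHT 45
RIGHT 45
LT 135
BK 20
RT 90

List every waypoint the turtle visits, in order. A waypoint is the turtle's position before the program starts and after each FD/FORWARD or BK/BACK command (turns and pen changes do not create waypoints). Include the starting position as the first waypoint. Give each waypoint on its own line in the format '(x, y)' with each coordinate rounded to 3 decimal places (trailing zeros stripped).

Answer: (0, 0)
(-5, 0)
(-19.142, -14.142)

Derivation:
Executing turtle program step by step:
Start: pos=(0,0), heading=0, pen down
BK 5: (0,0) -> (-5,0) [heading=0, draw]
RT 45: heading 0 -> 315
RT 45: heading 315 -> 270
LT 135: heading 270 -> 45
BK 20: (-5,0) -> (-19.142,-14.142) [heading=45, draw]
RT 90: heading 45 -> 315
Final: pos=(-19.142,-14.142), heading=315, 2 segment(s) drawn
Waypoints (3 total):
(0, 0)
(-5, 0)
(-19.142, -14.142)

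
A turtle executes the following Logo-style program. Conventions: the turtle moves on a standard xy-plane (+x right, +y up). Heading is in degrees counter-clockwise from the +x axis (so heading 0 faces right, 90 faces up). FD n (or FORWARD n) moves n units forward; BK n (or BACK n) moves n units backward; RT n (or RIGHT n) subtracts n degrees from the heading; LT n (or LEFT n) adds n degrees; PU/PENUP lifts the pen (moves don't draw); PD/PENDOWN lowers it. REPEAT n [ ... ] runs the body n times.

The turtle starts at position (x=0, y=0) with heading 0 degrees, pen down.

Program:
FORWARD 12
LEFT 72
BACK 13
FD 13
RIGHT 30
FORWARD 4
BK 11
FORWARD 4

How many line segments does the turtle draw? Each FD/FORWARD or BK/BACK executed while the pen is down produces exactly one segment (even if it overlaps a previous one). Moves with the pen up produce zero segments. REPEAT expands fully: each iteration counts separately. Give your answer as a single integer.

Answer: 6

Derivation:
Executing turtle program step by step:
Start: pos=(0,0), heading=0, pen down
FD 12: (0,0) -> (12,0) [heading=0, draw]
LT 72: heading 0 -> 72
BK 13: (12,0) -> (7.983,-12.364) [heading=72, draw]
FD 13: (7.983,-12.364) -> (12,0) [heading=72, draw]
RT 30: heading 72 -> 42
FD 4: (12,0) -> (14.973,2.677) [heading=42, draw]
BK 11: (14.973,2.677) -> (6.798,-4.684) [heading=42, draw]
FD 4: (6.798,-4.684) -> (9.771,-2.007) [heading=42, draw]
Final: pos=(9.771,-2.007), heading=42, 6 segment(s) drawn
Segments drawn: 6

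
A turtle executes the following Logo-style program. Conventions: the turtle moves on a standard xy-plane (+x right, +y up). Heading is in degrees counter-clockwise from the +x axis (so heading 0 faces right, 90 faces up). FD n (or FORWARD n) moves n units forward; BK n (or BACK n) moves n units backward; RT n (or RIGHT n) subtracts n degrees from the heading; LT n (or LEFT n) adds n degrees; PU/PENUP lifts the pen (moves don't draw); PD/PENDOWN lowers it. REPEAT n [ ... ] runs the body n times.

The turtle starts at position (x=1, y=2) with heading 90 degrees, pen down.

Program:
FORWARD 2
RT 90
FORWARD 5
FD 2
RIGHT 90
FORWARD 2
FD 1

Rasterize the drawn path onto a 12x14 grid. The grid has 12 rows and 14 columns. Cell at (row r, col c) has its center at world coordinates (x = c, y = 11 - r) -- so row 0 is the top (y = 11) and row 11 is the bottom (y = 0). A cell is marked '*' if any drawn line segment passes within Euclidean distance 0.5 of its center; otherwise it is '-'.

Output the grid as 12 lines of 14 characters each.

Answer: --------------
--------------
--------------
--------------
--------------
--------------
--------------
-********-----
-*------*-----
-*------*-----
--------*-----
--------------

Derivation:
Segment 0: (1,2) -> (1,4)
Segment 1: (1,4) -> (6,4)
Segment 2: (6,4) -> (8,4)
Segment 3: (8,4) -> (8,2)
Segment 4: (8,2) -> (8,1)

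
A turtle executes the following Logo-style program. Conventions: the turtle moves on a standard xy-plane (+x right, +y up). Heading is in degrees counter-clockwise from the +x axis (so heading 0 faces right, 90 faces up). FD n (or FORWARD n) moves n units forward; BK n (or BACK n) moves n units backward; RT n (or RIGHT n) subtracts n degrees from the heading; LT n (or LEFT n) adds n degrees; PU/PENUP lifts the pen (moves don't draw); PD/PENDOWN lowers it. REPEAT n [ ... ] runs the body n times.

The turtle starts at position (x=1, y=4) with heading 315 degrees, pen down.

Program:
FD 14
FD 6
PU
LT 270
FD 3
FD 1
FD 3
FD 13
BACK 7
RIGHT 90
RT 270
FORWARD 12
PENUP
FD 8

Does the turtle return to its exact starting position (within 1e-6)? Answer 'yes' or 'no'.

Answer: no

Derivation:
Executing turtle program step by step:
Start: pos=(1,4), heading=315, pen down
FD 14: (1,4) -> (10.899,-5.899) [heading=315, draw]
FD 6: (10.899,-5.899) -> (15.142,-10.142) [heading=315, draw]
PU: pen up
LT 270: heading 315 -> 225
FD 3: (15.142,-10.142) -> (13.021,-12.263) [heading=225, move]
FD 1: (13.021,-12.263) -> (12.314,-12.971) [heading=225, move]
FD 3: (12.314,-12.971) -> (10.192,-15.092) [heading=225, move]
FD 13: (10.192,-15.092) -> (1,-24.284) [heading=225, move]
BK 7: (1,-24.284) -> (5.95,-19.335) [heading=225, move]
RT 90: heading 225 -> 135
RT 270: heading 135 -> 225
FD 12: (5.95,-19.335) -> (-2.536,-27.82) [heading=225, move]
PU: pen up
FD 8: (-2.536,-27.82) -> (-8.192,-33.477) [heading=225, move]
Final: pos=(-8.192,-33.477), heading=225, 2 segment(s) drawn

Start position: (1, 4)
Final position: (-8.192, -33.477)
Distance = 38.588; >= 1e-6 -> NOT closed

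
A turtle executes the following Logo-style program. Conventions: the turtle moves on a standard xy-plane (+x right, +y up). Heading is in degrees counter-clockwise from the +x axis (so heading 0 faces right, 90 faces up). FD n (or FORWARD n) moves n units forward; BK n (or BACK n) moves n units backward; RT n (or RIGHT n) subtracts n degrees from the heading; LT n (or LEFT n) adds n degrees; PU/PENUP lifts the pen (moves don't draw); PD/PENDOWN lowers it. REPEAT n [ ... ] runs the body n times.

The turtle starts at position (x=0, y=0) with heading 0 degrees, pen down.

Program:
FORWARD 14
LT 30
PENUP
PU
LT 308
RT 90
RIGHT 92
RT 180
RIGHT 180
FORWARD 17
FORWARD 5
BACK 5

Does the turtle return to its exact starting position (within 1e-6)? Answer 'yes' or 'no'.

Executing turtle program step by step:
Start: pos=(0,0), heading=0, pen down
FD 14: (0,0) -> (14,0) [heading=0, draw]
LT 30: heading 0 -> 30
PU: pen up
PU: pen up
LT 308: heading 30 -> 338
RT 90: heading 338 -> 248
RT 92: heading 248 -> 156
RT 180: heading 156 -> 336
RT 180: heading 336 -> 156
FD 17: (14,0) -> (-1.53,6.915) [heading=156, move]
FD 5: (-1.53,6.915) -> (-6.098,8.948) [heading=156, move]
BK 5: (-6.098,8.948) -> (-1.53,6.915) [heading=156, move]
Final: pos=(-1.53,6.915), heading=156, 1 segment(s) drawn

Start position: (0, 0)
Final position: (-1.53, 6.915)
Distance = 7.082; >= 1e-6 -> NOT closed

Answer: no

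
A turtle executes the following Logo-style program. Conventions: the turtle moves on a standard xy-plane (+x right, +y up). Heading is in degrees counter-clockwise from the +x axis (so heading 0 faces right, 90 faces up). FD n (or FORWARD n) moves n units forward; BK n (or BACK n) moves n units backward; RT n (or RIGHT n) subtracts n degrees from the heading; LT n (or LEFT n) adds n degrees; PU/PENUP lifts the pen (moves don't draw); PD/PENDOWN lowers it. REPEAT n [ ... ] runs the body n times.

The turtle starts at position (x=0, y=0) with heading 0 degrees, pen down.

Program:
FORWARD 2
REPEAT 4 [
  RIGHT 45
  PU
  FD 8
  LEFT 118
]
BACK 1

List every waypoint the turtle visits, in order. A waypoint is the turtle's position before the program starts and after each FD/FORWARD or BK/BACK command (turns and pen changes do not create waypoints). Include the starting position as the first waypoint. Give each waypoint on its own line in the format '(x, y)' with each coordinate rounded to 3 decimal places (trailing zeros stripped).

Answer: (0, 0)
(2, 0)
(7.657, -5.657)
(14.72, -1.901)
(13.194, 5.952)
(5.238, 6.788)
(4.863, 7.715)

Derivation:
Executing turtle program step by step:
Start: pos=(0,0), heading=0, pen down
FD 2: (0,0) -> (2,0) [heading=0, draw]
REPEAT 4 [
  -- iteration 1/4 --
  RT 45: heading 0 -> 315
  PU: pen up
  FD 8: (2,0) -> (7.657,-5.657) [heading=315, move]
  LT 118: heading 315 -> 73
  -- iteration 2/4 --
  RT 45: heading 73 -> 28
  PU: pen up
  FD 8: (7.657,-5.657) -> (14.72,-1.901) [heading=28, move]
  LT 118: heading 28 -> 146
  -- iteration 3/4 --
  RT 45: heading 146 -> 101
  PU: pen up
  FD 8: (14.72,-1.901) -> (13.194,5.952) [heading=101, move]
  LT 118: heading 101 -> 219
  -- iteration 4/4 --
  RT 45: heading 219 -> 174
  PU: pen up
  FD 8: (13.194,5.952) -> (5.238,6.788) [heading=174, move]
  LT 118: heading 174 -> 292
]
BK 1: (5.238,6.788) -> (4.863,7.715) [heading=292, move]
Final: pos=(4.863,7.715), heading=292, 1 segment(s) drawn
Waypoints (7 total):
(0, 0)
(2, 0)
(7.657, -5.657)
(14.72, -1.901)
(13.194, 5.952)
(5.238, 6.788)
(4.863, 7.715)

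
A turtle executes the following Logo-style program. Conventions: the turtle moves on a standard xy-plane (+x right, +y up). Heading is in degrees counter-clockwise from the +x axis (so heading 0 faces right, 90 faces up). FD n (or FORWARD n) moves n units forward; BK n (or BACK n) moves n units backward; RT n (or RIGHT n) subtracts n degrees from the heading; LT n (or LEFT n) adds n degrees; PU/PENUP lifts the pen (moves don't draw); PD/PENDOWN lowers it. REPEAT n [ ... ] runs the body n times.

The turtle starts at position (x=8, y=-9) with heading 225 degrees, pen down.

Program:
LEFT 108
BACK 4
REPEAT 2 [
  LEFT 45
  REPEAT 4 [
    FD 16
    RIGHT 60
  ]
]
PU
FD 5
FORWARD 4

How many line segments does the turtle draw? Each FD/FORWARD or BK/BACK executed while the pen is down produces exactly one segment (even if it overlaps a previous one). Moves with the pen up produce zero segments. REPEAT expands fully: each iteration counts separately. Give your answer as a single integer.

Answer: 9

Derivation:
Executing turtle program step by step:
Start: pos=(8,-9), heading=225, pen down
LT 108: heading 225 -> 333
BK 4: (8,-9) -> (4.436,-7.184) [heading=333, draw]
REPEAT 2 [
  -- iteration 1/2 --
  LT 45: heading 333 -> 18
  REPEAT 4 [
    -- iteration 1/4 --
    FD 16: (4.436,-7.184) -> (19.653,-2.24) [heading=18, draw]
    RT 60: heading 18 -> 318
    -- iteration 2/4 --
    FD 16: (19.653,-2.24) -> (31.543,-12.946) [heading=318, draw]
    RT 60: heading 318 -> 258
    -- iteration 3/4 --
    FD 16: (31.543,-12.946) -> (28.217,-28.596) [heading=258, draw]
    RT 60: heading 258 -> 198
    -- iteration 4/4 --
    FD 16: (28.217,-28.596) -> (13,-33.54) [heading=198, draw]
    RT 60: heading 198 -> 138
  ]
  -- iteration 2/2 --
  LT 45: heading 138 -> 183
  REPEAT 4 [
    -- iteration 1/4 --
    FD 16: (13,-33.54) -> (-2.978,-34.378) [heading=183, draw]
    RT 60: heading 183 -> 123
    -- iteration 2/4 --
    FD 16: (-2.978,-34.378) -> (-11.693,-20.959) [heading=123, draw]
    RT 60: heading 123 -> 63
    -- iteration 3/4 --
    FD 16: (-11.693,-20.959) -> (-4.429,-6.703) [heading=63, draw]
    RT 60: heading 63 -> 3
    -- iteration 4/4 --
    FD 16: (-4.429,-6.703) -> (11.549,-5.866) [heading=3, draw]
    RT 60: heading 3 -> 303
  ]
]
PU: pen up
FD 5: (11.549,-5.866) -> (14.273,-10.059) [heading=303, move]
FD 4: (14.273,-10.059) -> (16.451,-13.414) [heading=303, move]
Final: pos=(16.451,-13.414), heading=303, 9 segment(s) drawn
Segments drawn: 9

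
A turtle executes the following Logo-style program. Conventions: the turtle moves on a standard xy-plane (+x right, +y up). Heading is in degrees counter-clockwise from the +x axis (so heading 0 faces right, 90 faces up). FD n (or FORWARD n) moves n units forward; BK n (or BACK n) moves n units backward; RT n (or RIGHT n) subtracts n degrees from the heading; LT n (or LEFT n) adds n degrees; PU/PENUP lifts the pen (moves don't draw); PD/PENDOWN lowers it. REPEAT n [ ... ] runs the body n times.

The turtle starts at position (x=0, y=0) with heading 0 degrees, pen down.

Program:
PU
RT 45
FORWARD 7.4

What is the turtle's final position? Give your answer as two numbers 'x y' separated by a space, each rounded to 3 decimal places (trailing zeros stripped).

Answer: 5.233 -5.233

Derivation:
Executing turtle program step by step:
Start: pos=(0,0), heading=0, pen down
PU: pen up
RT 45: heading 0 -> 315
FD 7.4: (0,0) -> (5.233,-5.233) [heading=315, move]
Final: pos=(5.233,-5.233), heading=315, 0 segment(s) drawn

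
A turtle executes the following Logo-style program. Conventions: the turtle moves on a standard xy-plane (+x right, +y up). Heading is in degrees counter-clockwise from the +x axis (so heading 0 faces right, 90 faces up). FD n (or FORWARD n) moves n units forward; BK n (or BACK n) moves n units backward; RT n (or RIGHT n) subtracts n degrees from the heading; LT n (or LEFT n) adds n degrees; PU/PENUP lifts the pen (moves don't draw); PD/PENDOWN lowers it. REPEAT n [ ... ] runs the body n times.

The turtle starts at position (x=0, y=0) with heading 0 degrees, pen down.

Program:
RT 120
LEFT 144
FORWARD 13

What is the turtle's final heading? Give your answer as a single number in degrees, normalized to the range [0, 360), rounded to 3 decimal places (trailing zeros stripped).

Answer: 24

Derivation:
Executing turtle program step by step:
Start: pos=(0,0), heading=0, pen down
RT 120: heading 0 -> 240
LT 144: heading 240 -> 24
FD 13: (0,0) -> (11.876,5.288) [heading=24, draw]
Final: pos=(11.876,5.288), heading=24, 1 segment(s) drawn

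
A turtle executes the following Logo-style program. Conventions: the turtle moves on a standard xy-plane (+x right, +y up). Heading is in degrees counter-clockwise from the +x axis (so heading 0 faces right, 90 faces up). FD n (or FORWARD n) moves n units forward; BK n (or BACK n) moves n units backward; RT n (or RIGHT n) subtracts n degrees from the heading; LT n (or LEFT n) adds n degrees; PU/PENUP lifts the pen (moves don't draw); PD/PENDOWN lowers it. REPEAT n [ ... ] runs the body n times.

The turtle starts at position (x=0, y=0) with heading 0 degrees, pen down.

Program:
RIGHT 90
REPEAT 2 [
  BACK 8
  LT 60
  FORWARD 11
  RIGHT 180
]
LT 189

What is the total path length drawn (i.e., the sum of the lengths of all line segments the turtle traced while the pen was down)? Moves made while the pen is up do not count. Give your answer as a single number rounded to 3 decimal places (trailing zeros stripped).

Executing turtle program step by step:
Start: pos=(0,0), heading=0, pen down
RT 90: heading 0 -> 270
REPEAT 2 [
  -- iteration 1/2 --
  BK 8: (0,0) -> (0,8) [heading=270, draw]
  LT 60: heading 270 -> 330
  FD 11: (0,8) -> (9.526,2.5) [heading=330, draw]
  RT 180: heading 330 -> 150
  -- iteration 2/2 --
  BK 8: (9.526,2.5) -> (16.454,-1.5) [heading=150, draw]
  LT 60: heading 150 -> 210
  FD 11: (16.454,-1.5) -> (6.928,-7) [heading=210, draw]
  RT 180: heading 210 -> 30
]
LT 189: heading 30 -> 219
Final: pos=(6.928,-7), heading=219, 4 segment(s) drawn

Segment lengths:
  seg 1: (0,0) -> (0,8), length = 8
  seg 2: (0,8) -> (9.526,2.5), length = 11
  seg 3: (9.526,2.5) -> (16.454,-1.5), length = 8
  seg 4: (16.454,-1.5) -> (6.928,-7), length = 11
Total = 38

Answer: 38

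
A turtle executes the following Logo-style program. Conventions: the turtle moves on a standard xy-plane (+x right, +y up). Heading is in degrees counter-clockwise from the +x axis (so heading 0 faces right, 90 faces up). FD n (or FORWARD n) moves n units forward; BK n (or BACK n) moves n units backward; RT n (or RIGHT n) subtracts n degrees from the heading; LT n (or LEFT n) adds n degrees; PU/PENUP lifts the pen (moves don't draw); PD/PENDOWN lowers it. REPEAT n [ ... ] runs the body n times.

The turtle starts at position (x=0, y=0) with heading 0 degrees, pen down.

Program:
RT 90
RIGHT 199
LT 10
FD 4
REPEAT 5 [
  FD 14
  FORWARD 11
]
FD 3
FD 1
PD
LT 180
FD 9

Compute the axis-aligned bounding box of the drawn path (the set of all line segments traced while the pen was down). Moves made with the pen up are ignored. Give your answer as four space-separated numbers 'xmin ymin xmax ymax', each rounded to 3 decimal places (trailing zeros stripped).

Answer: 0 0 20.806 131.363

Derivation:
Executing turtle program step by step:
Start: pos=(0,0), heading=0, pen down
RT 90: heading 0 -> 270
RT 199: heading 270 -> 71
LT 10: heading 71 -> 81
FD 4: (0,0) -> (0.626,3.951) [heading=81, draw]
REPEAT 5 [
  -- iteration 1/5 --
  FD 14: (0.626,3.951) -> (2.816,17.778) [heading=81, draw]
  FD 11: (2.816,17.778) -> (4.537,28.643) [heading=81, draw]
  -- iteration 2/5 --
  FD 14: (4.537,28.643) -> (6.727,42.471) [heading=81, draw]
  FD 11: (6.727,42.471) -> (8.447,53.335) [heading=81, draw]
  -- iteration 3/5 --
  FD 14: (8.447,53.335) -> (10.638,67.163) [heading=81, draw]
  FD 11: (10.638,67.163) -> (12.358,78.027) [heading=81, draw]
  -- iteration 4/5 --
  FD 14: (12.358,78.027) -> (14.548,91.855) [heading=81, draw]
  FD 11: (14.548,91.855) -> (16.269,102.72) [heading=81, draw]
  -- iteration 5/5 --
  FD 14: (16.269,102.72) -> (18.459,116.547) [heading=81, draw]
  FD 11: (18.459,116.547) -> (20.18,127.412) [heading=81, draw]
]
FD 3: (20.18,127.412) -> (20.649,130.375) [heading=81, draw]
FD 1: (20.649,130.375) -> (20.806,131.363) [heading=81, draw]
PD: pen down
LT 180: heading 81 -> 261
FD 9: (20.806,131.363) -> (19.398,122.473) [heading=261, draw]
Final: pos=(19.398,122.473), heading=261, 14 segment(s) drawn

Segment endpoints: x in {0, 0.626, 2.816, 4.537, 6.727, 8.447, 10.638, 12.358, 14.548, 16.269, 18.459, 19.398, 20.18, 20.649, 20.806}, y in {0, 3.951, 17.778, 28.643, 42.471, 53.335, 67.163, 78.027, 91.855, 102.72, 116.547, 122.473, 127.412, 130.375, 131.363}
xmin=0, ymin=0, xmax=20.806, ymax=131.363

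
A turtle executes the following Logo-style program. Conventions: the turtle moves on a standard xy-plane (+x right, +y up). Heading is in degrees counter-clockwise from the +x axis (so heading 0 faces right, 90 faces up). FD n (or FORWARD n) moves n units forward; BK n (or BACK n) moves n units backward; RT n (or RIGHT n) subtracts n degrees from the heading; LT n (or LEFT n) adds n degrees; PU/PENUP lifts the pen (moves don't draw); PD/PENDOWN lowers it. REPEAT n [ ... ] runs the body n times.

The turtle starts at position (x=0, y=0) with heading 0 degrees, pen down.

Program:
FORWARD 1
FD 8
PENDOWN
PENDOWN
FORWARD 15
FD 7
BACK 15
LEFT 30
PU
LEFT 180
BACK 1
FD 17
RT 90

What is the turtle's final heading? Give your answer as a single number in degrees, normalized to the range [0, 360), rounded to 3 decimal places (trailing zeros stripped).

Executing turtle program step by step:
Start: pos=(0,0), heading=0, pen down
FD 1: (0,0) -> (1,0) [heading=0, draw]
FD 8: (1,0) -> (9,0) [heading=0, draw]
PD: pen down
PD: pen down
FD 15: (9,0) -> (24,0) [heading=0, draw]
FD 7: (24,0) -> (31,0) [heading=0, draw]
BK 15: (31,0) -> (16,0) [heading=0, draw]
LT 30: heading 0 -> 30
PU: pen up
LT 180: heading 30 -> 210
BK 1: (16,0) -> (16.866,0.5) [heading=210, move]
FD 17: (16.866,0.5) -> (2.144,-8) [heading=210, move]
RT 90: heading 210 -> 120
Final: pos=(2.144,-8), heading=120, 5 segment(s) drawn

Answer: 120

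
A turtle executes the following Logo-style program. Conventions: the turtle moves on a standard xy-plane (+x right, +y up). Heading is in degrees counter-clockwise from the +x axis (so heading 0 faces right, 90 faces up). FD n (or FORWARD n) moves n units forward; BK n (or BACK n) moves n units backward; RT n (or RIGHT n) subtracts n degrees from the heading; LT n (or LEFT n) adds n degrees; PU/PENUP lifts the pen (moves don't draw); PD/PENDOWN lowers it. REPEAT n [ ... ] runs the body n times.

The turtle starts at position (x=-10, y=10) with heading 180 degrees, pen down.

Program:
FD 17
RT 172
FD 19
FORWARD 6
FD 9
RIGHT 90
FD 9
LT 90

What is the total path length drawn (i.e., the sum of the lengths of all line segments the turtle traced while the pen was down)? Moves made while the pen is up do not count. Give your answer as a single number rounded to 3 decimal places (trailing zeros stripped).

Executing turtle program step by step:
Start: pos=(-10,10), heading=180, pen down
FD 17: (-10,10) -> (-27,10) [heading=180, draw]
RT 172: heading 180 -> 8
FD 19: (-27,10) -> (-8.185,12.644) [heading=8, draw]
FD 6: (-8.185,12.644) -> (-2.243,13.479) [heading=8, draw]
FD 9: (-2.243,13.479) -> (6.669,14.732) [heading=8, draw]
RT 90: heading 8 -> 278
FD 9: (6.669,14.732) -> (7.922,5.819) [heading=278, draw]
LT 90: heading 278 -> 8
Final: pos=(7.922,5.819), heading=8, 5 segment(s) drawn

Segment lengths:
  seg 1: (-10,10) -> (-27,10), length = 17
  seg 2: (-27,10) -> (-8.185,12.644), length = 19
  seg 3: (-8.185,12.644) -> (-2.243,13.479), length = 6
  seg 4: (-2.243,13.479) -> (6.669,14.732), length = 9
  seg 5: (6.669,14.732) -> (7.922,5.819), length = 9
Total = 60

Answer: 60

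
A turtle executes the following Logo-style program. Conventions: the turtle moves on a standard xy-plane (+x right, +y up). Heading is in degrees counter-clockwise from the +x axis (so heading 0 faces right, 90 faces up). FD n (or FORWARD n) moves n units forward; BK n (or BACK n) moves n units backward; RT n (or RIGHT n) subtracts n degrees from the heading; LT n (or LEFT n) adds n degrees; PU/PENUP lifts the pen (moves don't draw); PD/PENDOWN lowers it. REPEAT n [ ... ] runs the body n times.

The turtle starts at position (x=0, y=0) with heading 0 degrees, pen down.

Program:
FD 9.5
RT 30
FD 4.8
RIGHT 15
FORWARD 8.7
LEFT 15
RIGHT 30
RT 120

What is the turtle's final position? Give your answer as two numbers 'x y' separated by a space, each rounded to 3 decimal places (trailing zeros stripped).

Answer: 19.809 -8.552

Derivation:
Executing turtle program step by step:
Start: pos=(0,0), heading=0, pen down
FD 9.5: (0,0) -> (9.5,0) [heading=0, draw]
RT 30: heading 0 -> 330
FD 4.8: (9.5,0) -> (13.657,-2.4) [heading=330, draw]
RT 15: heading 330 -> 315
FD 8.7: (13.657,-2.4) -> (19.809,-8.552) [heading=315, draw]
LT 15: heading 315 -> 330
RT 30: heading 330 -> 300
RT 120: heading 300 -> 180
Final: pos=(19.809,-8.552), heading=180, 3 segment(s) drawn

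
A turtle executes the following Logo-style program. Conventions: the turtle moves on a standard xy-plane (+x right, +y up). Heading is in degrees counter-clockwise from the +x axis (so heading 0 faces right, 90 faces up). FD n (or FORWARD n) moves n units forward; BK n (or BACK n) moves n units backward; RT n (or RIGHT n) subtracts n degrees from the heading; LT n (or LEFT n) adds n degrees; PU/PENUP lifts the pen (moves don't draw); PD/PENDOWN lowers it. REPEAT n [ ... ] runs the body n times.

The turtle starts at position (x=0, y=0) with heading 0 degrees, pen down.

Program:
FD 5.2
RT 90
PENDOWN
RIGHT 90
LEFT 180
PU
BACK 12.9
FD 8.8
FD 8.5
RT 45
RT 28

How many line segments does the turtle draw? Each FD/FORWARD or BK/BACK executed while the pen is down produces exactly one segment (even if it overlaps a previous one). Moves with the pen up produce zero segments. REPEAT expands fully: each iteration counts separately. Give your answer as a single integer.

Executing turtle program step by step:
Start: pos=(0,0), heading=0, pen down
FD 5.2: (0,0) -> (5.2,0) [heading=0, draw]
RT 90: heading 0 -> 270
PD: pen down
RT 90: heading 270 -> 180
LT 180: heading 180 -> 0
PU: pen up
BK 12.9: (5.2,0) -> (-7.7,0) [heading=0, move]
FD 8.8: (-7.7,0) -> (1.1,0) [heading=0, move]
FD 8.5: (1.1,0) -> (9.6,0) [heading=0, move]
RT 45: heading 0 -> 315
RT 28: heading 315 -> 287
Final: pos=(9.6,0), heading=287, 1 segment(s) drawn
Segments drawn: 1

Answer: 1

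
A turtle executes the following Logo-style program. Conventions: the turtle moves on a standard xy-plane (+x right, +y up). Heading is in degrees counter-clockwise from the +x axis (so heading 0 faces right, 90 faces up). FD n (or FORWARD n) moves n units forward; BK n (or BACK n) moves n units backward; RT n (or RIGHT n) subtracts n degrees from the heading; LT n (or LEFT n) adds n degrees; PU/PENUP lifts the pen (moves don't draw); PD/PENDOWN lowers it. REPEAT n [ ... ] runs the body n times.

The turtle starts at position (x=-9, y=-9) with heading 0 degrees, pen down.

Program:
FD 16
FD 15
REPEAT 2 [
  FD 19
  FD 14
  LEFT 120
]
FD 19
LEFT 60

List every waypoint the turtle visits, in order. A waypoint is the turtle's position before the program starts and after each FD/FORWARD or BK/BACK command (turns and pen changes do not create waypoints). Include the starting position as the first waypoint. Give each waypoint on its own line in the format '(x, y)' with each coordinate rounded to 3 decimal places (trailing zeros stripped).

Answer: (-9, -9)
(7, -9)
(22, -9)
(41, -9)
(55, -9)
(45.5, 7.454)
(38.5, 19.579)
(29, 3.124)

Derivation:
Executing turtle program step by step:
Start: pos=(-9,-9), heading=0, pen down
FD 16: (-9,-9) -> (7,-9) [heading=0, draw]
FD 15: (7,-9) -> (22,-9) [heading=0, draw]
REPEAT 2 [
  -- iteration 1/2 --
  FD 19: (22,-9) -> (41,-9) [heading=0, draw]
  FD 14: (41,-9) -> (55,-9) [heading=0, draw]
  LT 120: heading 0 -> 120
  -- iteration 2/2 --
  FD 19: (55,-9) -> (45.5,7.454) [heading=120, draw]
  FD 14: (45.5,7.454) -> (38.5,19.579) [heading=120, draw]
  LT 120: heading 120 -> 240
]
FD 19: (38.5,19.579) -> (29,3.124) [heading=240, draw]
LT 60: heading 240 -> 300
Final: pos=(29,3.124), heading=300, 7 segment(s) drawn
Waypoints (8 total):
(-9, -9)
(7, -9)
(22, -9)
(41, -9)
(55, -9)
(45.5, 7.454)
(38.5, 19.579)
(29, 3.124)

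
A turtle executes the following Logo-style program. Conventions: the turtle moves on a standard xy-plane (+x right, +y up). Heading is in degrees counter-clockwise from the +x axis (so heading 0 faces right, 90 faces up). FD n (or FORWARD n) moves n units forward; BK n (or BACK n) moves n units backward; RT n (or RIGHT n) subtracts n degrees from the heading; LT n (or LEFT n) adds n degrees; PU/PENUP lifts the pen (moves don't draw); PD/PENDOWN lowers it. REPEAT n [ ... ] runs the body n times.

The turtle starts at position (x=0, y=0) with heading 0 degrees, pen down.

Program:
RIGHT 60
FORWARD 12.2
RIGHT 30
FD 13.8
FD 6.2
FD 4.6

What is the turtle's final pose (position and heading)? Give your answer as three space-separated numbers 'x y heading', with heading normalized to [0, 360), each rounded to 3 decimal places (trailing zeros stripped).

Answer: 6.1 -35.166 270

Derivation:
Executing turtle program step by step:
Start: pos=(0,0), heading=0, pen down
RT 60: heading 0 -> 300
FD 12.2: (0,0) -> (6.1,-10.566) [heading=300, draw]
RT 30: heading 300 -> 270
FD 13.8: (6.1,-10.566) -> (6.1,-24.366) [heading=270, draw]
FD 6.2: (6.1,-24.366) -> (6.1,-30.566) [heading=270, draw]
FD 4.6: (6.1,-30.566) -> (6.1,-35.166) [heading=270, draw]
Final: pos=(6.1,-35.166), heading=270, 4 segment(s) drawn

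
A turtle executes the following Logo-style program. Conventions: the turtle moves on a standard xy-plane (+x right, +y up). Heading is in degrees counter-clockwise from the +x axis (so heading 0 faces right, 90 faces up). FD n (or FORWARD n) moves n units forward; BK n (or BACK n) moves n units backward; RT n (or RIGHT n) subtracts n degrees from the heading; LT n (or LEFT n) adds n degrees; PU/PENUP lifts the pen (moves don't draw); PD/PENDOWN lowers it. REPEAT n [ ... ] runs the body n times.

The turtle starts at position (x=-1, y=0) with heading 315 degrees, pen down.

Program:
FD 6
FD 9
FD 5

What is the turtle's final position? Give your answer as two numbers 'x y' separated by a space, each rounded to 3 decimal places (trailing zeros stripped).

Answer: 13.142 -14.142

Derivation:
Executing turtle program step by step:
Start: pos=(-1,0), heading=315, pen down
FD 6: (-1,0) -> (3.243,-4.243) [heading=315, draw]
FD 9: (3.243,-4.243) -> (9.607,-10.607) [heading=315, draw]
FD 5: (9.607,-10.607) -> (13.142,-14.142) [heading=315, draw]
Final: pos=(13.142,-14.142), heading=315, 3 segment(s) drawn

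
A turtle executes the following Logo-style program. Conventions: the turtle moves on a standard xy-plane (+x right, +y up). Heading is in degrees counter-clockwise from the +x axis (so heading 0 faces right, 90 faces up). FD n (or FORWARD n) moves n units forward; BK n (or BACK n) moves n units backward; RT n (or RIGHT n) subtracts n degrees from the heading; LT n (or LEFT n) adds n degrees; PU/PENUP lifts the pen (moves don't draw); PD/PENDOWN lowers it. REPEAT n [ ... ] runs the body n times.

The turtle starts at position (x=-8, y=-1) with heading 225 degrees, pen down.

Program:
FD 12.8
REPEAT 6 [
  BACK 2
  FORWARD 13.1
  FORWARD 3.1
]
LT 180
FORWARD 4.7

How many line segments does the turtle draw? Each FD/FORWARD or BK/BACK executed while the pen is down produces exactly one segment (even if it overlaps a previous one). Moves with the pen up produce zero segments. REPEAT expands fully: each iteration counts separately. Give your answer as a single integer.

Executing turtle program step by step:
Start: pos=(-8,-1), heading=225, pen down
FD 12.8: (-8,-1) -> (-17.051,-10.051) [heading=225, draw]
REPEAT 6 [
  -- iteration 1/6 --
  BK 2: (-17.051,-10.051) -> (-15.637,-8.637) [heading=225, draw]
  FD 13.1: (-15.637,-8.637) -> (-24.9,-17.9) [heading=225, draw]
  FD 3.1: (-24.9,-17.9) -> (-27.092,-20.092) [heading=225, draw]
  -- iteration 2/6 --
  BK 2: (-27.092,-20.092) -> (-25.678,-18.678) [heading=225, draw]
  FD 13.1: (-25.678,-18.678) -> (-34.941,-27.941) [heading=225, draw]
  FD 3.1: (-34.941,-27.941) -> (-37.133,-30.133) [heading=225, draw]
  -- iteration 3/6 --
  BK 2: (-37.133,-30.133) -> (-35.719,-28.719) [heading=225, draw]
  FD 13.1: (-35.719,-28.719) -> (-44.982,-37.982) [heading=225, draw]
  FD 3.1: (-44.982,-37.982) -> (-47.174,-40.174) [heading=225, draw]
  -- iteration 4/6 --
  BK 2: (-47.174,-40.174) -> (-45.76,-38.76) [heading=225, draw]
  FD 13.1: (-45.76,-38.76) -> (-55.023,-48.023) [heading=225, draw]
  FD 3.1: (-55.023,-48.023) -> (-57.215,-50.215) [heading=225, draw]
  -- iteration 5/6 --
  BK 2: (-57.215,-50.215) -> (-55.8,-48.8) [heading=225, draw]
  FD 13.1: (-55.8,-48.8) -> (-65.064,-58.064) [heading=225, draw]
  FD 3.1: (-65.064,-58.064) -> (-67.256,-60.256) [heading=225, draw]
  -- iteration 6/6 --
  BK 2: (-67.256,-60.256) -> (-65.841,-58.841) [heading=225, draw]
  FD 13.1: (-65.841,-58.841) -> (-75.104,-68.104) [heading=225, draw]
  FD 3.1: (-75.104,-68.104) -> (-77.296,-70.296) [heading=225, draw]
]
LT 180: heading 225 -> 45
FD 4.7: (-77.296,-70.296) -> (-73.973,-66.973) [heading=45, draw]
Final: pos=(-73.973,-66.973), heading=45, 20 segment(s) drawn
Segments drawn: 20

Answer: 20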